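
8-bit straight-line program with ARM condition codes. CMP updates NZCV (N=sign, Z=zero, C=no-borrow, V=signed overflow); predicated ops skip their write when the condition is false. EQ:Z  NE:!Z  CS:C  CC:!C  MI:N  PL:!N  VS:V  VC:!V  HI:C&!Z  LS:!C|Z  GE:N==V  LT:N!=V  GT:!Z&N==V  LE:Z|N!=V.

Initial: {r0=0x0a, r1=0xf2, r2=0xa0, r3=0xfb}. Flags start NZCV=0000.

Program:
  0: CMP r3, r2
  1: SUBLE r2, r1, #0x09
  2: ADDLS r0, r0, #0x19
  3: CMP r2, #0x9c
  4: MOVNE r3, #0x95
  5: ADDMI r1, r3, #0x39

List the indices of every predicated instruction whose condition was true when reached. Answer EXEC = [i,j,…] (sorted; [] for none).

[0] flags=0010 → (cmp)
[1] flags=0010 LE?F → skip
[2] flags=0010 LS?F → skip
[3] flags=0010 → (cmp)
[4] flags=0010 NE?T → r3=0x95
[5] flags=0010 MI?F → skip

EXEC = [4]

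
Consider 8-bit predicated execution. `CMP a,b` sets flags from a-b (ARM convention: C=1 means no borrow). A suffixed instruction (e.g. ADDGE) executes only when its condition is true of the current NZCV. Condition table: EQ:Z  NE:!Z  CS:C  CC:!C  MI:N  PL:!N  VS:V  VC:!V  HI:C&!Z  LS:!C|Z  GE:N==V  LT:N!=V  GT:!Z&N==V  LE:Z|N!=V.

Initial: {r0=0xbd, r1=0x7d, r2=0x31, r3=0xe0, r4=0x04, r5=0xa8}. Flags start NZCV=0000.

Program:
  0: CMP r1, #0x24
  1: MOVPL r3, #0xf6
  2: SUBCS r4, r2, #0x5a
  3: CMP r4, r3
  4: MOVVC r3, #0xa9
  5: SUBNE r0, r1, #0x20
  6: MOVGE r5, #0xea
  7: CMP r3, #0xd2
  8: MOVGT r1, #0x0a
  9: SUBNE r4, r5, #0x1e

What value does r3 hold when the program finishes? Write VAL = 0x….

VAL = 0xa9

[0] flags=0010 → (cmp)
[1] flags=0010 PL?T → r3=0xf6
[2] flags=0010 CS?T → r4=0xd7
[3] flags=1000 → (cmp)
[4] flags=1000 VC?T → r3=0xa9
[5] flags=1000 NE?T → r0=0x5d
[6] flags=1000 GE?F → skip
[7] flags=1000 → (cmp)
[8] flags=1000 GT?F → skip
[9] flags=1000 NE?T → r4=0x8a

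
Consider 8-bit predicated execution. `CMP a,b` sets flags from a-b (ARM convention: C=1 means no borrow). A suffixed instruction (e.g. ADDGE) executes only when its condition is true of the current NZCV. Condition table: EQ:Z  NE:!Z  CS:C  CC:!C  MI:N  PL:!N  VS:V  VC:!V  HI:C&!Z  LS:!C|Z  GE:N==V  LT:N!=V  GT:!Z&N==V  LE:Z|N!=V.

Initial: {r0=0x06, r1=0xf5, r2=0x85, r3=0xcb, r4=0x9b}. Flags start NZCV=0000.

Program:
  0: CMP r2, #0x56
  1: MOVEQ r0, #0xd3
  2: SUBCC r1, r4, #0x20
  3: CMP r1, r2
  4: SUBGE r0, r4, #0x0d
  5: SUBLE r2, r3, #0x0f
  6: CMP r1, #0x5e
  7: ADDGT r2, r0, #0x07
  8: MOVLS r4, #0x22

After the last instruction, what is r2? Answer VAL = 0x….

0: ✓ CMP  NZCV=0011
1: · MOVEQ
2: · SUBCC
3: ✓ CMP  NZCV=0010
4: ✓ SUBGE  r0←0x8e
5: · SUBLE
6: ✓ CMP  NZCV=1010
7: · ADDGT
8: · MOVLS

VAL = 0x85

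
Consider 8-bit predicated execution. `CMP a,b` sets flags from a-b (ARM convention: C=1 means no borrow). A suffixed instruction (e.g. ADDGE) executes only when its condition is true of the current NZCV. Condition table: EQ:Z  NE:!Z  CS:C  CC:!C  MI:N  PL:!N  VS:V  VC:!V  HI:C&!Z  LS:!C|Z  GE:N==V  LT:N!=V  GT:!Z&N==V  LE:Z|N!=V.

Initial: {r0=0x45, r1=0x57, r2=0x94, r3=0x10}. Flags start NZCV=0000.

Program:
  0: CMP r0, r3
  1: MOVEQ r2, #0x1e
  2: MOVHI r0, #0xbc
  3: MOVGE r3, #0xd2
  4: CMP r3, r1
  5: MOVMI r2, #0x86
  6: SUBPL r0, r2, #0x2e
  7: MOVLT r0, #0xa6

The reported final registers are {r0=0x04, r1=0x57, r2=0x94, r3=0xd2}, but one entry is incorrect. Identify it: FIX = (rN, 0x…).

FIX = (r0, 0xa6)

[0] flags=0010 → (cmp)
[1] flags=0010 EQ?F → skip
[2] flags=0010 HI?T → r0=0xbc
[3] flags=0010 GE?T → r3=0xd2
[4] flags=0011 → (cmp)
[5] flags=0011 MI?F → skip
[6] flags=0011 PL?T → r0=0x66
[7] flags=0011 LT?T → r0=0xa6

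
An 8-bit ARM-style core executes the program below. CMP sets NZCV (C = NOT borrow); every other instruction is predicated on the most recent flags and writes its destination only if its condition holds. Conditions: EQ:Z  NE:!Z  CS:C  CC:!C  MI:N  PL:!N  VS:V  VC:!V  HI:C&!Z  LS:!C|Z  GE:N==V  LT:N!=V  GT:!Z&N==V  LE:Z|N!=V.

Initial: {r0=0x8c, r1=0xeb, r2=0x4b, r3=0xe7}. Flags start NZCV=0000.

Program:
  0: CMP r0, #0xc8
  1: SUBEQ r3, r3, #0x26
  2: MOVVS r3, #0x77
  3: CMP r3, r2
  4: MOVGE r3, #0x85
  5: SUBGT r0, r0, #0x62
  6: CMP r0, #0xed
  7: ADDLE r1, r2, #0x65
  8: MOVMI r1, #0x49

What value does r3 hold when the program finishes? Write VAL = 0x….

0: ✓ CMP  NZCV=1000
1: · SUBEQ
2: · MOVVS
3: ✓ CMP  NZCV=1010
4: · MOVGE
5: · SUBGT
6: ✓ CMP  NZCV=1000
7: ✓ ADDLE  r1←0xb0
8: ✓ MOVMI  r1←0x49

VAL = 0xe7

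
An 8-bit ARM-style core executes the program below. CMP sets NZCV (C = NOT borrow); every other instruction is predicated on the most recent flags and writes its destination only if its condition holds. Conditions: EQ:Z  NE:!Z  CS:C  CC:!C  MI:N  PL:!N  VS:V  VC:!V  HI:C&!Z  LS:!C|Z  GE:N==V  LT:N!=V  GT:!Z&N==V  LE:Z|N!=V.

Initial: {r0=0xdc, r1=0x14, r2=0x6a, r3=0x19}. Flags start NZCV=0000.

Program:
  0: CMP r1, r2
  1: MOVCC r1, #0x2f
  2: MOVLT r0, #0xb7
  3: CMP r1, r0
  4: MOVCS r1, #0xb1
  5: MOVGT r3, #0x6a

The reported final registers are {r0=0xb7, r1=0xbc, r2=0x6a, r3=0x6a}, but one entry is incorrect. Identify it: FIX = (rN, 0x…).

0: ✓ CMP  NZCV=1000
1: ✓ MOVCC  r1←0x2f
2: ✓ MOVLT  r0←0xb7
3: ✓ CMP  NZCV=0000
4: · MOVCS
5: ✓ MOVGT  r3←0x6a

FIX = (r1, 0x2f)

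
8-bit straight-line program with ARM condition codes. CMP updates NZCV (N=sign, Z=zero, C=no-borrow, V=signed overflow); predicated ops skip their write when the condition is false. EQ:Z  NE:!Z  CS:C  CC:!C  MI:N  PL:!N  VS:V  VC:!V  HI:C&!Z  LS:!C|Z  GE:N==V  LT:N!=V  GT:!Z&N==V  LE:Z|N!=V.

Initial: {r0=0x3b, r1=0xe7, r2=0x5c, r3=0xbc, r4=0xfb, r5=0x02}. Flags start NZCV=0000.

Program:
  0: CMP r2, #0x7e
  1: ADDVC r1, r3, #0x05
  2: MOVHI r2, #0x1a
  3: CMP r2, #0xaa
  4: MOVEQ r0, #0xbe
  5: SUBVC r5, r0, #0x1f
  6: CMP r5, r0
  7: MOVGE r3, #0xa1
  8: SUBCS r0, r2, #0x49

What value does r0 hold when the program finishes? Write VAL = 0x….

VAL = 0x3b

[0] flags=1000 → (cmp)
[1] flags=1000 VC?T → r1=0xc1
[2] flags=1000 HI?F → skip
[3] flags=1001 → (cmp)
[4] flags=1001 EQ?F → skip
[5] flags=1001 VC?F → skip
[6] flags=1000 → (cmp)
[7] flags=1000 GE?F → skip
[8] flags=1000 CS?F → skip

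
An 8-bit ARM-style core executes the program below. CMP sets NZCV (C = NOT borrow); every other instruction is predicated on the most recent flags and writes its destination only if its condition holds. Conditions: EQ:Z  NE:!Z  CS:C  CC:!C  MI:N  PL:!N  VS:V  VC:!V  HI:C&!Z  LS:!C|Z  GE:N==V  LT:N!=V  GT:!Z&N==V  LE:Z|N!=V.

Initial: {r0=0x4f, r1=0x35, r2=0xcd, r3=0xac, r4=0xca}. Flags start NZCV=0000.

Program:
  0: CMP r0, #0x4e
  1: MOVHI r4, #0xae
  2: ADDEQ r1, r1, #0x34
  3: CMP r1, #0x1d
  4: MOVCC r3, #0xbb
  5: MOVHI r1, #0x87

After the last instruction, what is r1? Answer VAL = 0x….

VAL = 0x87

[0] flags=0010 → (cmp)
[1] flags=0010 HI?T → r4=0xae
[2] flags=0010 EQ?F → skip
[3] flags=0010 → (cmp)
[4] flags=0010 CC?F → skip
[5] flags=0010 HI?T → r1=0x87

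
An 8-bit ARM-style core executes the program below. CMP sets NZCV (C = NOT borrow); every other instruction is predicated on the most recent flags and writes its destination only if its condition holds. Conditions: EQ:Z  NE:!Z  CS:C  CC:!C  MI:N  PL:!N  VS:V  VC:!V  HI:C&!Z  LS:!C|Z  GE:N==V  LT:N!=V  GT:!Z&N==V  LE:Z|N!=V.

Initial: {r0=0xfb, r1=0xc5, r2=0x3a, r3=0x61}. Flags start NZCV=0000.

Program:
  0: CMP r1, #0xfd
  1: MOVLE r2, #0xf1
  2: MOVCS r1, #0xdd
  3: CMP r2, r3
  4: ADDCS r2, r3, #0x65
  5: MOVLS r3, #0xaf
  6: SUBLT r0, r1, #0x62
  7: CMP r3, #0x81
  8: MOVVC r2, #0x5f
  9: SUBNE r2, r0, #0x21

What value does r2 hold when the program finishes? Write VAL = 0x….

VAL = 0x42

[0] flags=1000 → (cmp)
[1] flags=1000 LE?T → r2=0xf1
[2] flags=1000 CS?F → skip
[3] flags=1010 → (cmp)
[4] flags=1010 CS?T → r2=0xc6
[5] flags=1010 LS?F → skip
[6] flags=1010 LT?T → r0=0x63
[7] flags=1001 → (cmp)
[8] flags=1001 VC?F → skip
[9] flags=1001 NE?T → r2=0x42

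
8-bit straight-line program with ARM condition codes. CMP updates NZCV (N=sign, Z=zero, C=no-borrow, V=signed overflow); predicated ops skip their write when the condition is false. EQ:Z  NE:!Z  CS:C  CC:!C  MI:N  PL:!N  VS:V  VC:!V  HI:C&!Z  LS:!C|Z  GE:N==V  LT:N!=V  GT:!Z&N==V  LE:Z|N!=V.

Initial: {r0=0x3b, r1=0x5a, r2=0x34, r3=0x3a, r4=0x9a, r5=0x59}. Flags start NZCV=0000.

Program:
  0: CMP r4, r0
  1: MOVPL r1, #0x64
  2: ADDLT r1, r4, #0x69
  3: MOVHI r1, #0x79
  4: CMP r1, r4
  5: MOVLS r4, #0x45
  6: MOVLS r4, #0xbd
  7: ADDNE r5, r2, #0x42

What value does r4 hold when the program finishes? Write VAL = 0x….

[0] flags=0011 → (cmp)
[1] flags=0011 PL?T → r1=0x64
[2] flags=0011 LT?T → r1=0x03
[3] flags=0011 HI?T → r1=0x79
[4] flags=1001 → (cmp)
[5] flags=1001 LS?T → r4=0x45
[6] flags=1001 LS?T → r4=0xbd
[7] flags=1001 NE?T → r5=0x76

VAL = 0xbd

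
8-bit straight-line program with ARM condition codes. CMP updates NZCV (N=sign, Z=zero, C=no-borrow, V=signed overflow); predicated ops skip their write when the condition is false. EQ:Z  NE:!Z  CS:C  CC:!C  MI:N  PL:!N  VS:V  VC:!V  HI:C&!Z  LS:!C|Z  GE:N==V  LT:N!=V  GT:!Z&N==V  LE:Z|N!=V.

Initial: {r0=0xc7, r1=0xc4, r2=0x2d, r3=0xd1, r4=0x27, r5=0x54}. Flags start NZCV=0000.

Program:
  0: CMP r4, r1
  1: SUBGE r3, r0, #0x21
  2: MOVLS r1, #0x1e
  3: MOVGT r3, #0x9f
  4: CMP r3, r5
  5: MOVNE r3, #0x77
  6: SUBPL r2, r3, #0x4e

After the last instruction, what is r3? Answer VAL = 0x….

VAL = 0x77

0: ✓ CMP  NZCV=0000
1: ✓ SUBGE  r3←0xa6
2: ✓ MOVLS  r1←0x1e
3: ✓ MOVGT  r3←0x9f
4: ✓ CMP  NZCV=0011
5: ✓ MOVNE  r3←0x77
6: ✓ SUBPL  r2←0x29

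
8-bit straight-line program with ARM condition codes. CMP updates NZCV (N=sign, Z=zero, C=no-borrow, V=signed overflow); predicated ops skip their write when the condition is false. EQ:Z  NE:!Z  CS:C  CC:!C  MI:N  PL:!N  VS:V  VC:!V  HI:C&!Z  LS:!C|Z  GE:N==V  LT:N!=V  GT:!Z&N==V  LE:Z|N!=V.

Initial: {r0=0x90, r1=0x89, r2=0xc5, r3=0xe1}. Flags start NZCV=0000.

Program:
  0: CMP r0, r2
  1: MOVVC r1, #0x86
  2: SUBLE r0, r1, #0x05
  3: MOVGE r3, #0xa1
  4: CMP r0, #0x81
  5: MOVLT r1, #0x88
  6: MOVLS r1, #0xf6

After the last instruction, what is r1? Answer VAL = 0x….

0: ✓ CMP  NZCV=1000
1: ✓ MOVVC  r1←0x86
2: ✓ SUBLE  r0←0x81
3: · MOVGE
4: ✓ CMP  NZCV=0110
5: · MOVLT
6: ✓ MOVLS  r1←0xf6

VAL = 0xf6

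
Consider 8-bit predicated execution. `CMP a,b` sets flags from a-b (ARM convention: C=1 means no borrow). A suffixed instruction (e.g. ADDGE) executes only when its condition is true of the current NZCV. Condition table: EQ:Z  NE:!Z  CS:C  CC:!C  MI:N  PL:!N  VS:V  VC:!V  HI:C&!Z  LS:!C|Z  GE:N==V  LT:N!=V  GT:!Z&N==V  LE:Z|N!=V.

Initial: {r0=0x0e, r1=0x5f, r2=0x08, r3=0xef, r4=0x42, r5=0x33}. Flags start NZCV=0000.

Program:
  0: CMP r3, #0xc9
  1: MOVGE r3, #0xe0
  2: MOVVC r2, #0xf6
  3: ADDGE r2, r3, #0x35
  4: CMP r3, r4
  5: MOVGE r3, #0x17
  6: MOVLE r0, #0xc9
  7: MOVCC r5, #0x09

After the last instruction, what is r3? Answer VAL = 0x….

VAL = 0xe0

0: ✓ CMP  NZCV=0010
1: ✓ MOVGE  r3←0xe0
2: ✓ MOVVC  r2←0xf6
3: ✓ ADDGE  r2←0x15
4: ✓ CMP  NZCV=1010
5: · MOVGE
6: ✓ MOVLE  r0←0xc9
7: · MOVCC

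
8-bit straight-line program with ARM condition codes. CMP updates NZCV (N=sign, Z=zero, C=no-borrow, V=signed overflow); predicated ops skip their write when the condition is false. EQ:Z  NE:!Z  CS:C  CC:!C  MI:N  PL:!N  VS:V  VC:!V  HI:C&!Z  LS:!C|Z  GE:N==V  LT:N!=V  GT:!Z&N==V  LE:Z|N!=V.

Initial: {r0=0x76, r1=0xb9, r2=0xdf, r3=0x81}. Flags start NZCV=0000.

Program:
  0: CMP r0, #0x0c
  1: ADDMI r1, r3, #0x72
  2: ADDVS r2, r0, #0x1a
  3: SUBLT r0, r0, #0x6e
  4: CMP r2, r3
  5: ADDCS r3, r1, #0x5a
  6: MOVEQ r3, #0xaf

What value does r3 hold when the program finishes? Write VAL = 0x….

[0] flags=0010 → (cmp)
[1] flags=0010 MI?F → skip
[2] flags=0010 VS?F → skip
[3] flags=0010 LT?F → skip
[4] flags=0010 → (cmp)
[5] flags=0010 CS?T → r3=0x13
[6] flags=0010 EQ?F → skip

VAL = 0x13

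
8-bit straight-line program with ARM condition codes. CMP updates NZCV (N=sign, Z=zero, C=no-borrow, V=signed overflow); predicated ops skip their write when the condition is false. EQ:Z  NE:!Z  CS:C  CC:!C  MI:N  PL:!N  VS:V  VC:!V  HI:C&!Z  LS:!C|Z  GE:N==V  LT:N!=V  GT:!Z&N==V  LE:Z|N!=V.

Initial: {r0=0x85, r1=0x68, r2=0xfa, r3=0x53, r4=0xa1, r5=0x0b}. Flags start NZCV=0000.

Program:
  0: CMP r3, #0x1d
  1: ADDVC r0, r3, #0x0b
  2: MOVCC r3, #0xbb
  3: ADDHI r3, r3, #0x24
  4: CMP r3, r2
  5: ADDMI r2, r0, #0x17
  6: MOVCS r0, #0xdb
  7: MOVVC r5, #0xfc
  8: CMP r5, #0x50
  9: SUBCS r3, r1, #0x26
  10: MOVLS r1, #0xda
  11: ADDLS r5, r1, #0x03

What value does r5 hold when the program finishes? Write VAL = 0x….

[0] flags=0010 → (cmp)
[1] flags=0010 VC?T → r0=0x5e
[2] flags=0010 CC?F → skip
[3] flags=0010 HI?T → r3=0x77
[4] flags=0000 → (cmp)
[5] flags=0000 MI?F → skip
[6] flags=0000 CS?F → skip
[7] flags=0000 VC?T → r5=0xfc
[8] flags=1010 → (cmp)
[9] flags=1010 CS?T → r3=0x42
[10] flags=1010 LS?F → skip
[11] flags=1010 LS?F → skip

VAL = 0xfc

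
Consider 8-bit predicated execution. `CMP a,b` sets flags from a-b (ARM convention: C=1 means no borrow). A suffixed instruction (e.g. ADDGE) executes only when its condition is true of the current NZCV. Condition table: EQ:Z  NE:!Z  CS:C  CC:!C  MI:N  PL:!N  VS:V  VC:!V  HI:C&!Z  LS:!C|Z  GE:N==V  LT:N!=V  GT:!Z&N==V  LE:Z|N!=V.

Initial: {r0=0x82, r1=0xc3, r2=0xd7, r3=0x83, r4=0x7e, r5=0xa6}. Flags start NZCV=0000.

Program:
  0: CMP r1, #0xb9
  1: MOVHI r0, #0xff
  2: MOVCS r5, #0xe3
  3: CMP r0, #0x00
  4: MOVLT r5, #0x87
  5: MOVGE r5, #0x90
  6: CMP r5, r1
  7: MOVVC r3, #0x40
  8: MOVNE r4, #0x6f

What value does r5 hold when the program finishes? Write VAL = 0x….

VAL = 0x87

0: ✓ CMP  NZCV=0010
1: ✓ MOVHI  r0←0xff
2: ✓ MOVCS  r5←0xe3
3: ✓ CMP  NZCV=1010
4: ✓ MOVLT  r5←0x87
5: · MOVGE
6: ✓ CMP  NZCV=1000
7: ✓ MOVVC  r3←0x40
8: ✓ MOVNE  r4←0x6f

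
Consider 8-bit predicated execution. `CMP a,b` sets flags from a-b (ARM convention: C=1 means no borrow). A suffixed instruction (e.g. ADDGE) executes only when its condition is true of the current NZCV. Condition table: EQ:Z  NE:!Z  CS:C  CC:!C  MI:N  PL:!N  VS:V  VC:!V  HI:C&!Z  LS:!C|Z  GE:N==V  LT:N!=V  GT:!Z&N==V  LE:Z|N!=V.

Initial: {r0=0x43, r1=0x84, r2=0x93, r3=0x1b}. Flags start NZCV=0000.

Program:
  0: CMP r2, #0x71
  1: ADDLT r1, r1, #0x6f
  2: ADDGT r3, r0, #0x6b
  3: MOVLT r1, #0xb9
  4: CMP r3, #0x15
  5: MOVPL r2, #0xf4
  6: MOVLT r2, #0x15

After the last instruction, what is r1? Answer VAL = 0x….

VAL = 0xb9

0: ✓ CMP  NZCV=0011
1: ✓ ADDLT  r1←0xf3
2: · ADDGT
3: ✓ MOVLT  r1←0xb9
4: ✓ CMP  NZCV=0010
5: ✓ MOVPL  r2←0xf4
6: · MOVLT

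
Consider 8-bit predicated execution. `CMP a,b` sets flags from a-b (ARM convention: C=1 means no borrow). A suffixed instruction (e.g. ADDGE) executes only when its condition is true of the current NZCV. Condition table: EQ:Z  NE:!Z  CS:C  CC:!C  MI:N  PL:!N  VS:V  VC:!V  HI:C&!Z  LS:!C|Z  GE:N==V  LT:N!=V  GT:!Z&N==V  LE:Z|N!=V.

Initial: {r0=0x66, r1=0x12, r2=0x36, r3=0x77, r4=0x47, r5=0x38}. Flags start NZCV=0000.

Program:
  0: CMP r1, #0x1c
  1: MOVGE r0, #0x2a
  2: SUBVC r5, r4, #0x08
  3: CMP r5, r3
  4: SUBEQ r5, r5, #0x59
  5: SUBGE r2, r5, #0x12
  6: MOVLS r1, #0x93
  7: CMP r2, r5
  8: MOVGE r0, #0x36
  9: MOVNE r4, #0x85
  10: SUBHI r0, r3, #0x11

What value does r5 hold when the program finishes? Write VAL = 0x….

VAL = 0x3f

[0] flags=1000 → (cmp)
[1] flags=1000 GE?F → skip
[2] flags=1000 VC?T → r5=0x3f
[3] flags=1000 → (cmp)
[4] flags=1000 EQ?F → skip
[5] flags=1000 GE?F → skip
[6] flags=1000 LS?T → r1=0x93
[7] flags=1000 → (cmp)
[8] flags=1000 GE?F → skip
[9] flags=1000 NE?T → r4=0x85
[10] flags=1000 HI?F → skip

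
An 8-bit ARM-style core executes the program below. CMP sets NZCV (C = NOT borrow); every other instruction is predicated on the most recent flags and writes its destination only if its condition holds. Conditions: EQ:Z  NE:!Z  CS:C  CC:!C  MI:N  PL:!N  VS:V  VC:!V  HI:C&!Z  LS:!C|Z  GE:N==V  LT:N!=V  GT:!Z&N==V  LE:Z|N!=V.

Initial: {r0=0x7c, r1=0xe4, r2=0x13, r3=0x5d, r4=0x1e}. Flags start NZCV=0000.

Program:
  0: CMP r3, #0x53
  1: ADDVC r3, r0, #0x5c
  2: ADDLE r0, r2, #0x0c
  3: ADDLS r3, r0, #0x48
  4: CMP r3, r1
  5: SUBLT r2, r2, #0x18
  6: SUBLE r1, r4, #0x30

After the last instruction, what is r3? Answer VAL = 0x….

VAL = 0xd8

0: ✓ CMP  NZCV=0010
1: ✓ ADDVC  r3←0xd8
2: · ADDLE
3: · ADDLS
4: ✓ CMP  NZCV=1000
5: ✓ SUBLT  r2←0xfb
6: ✓ SUBLE  r1←0xee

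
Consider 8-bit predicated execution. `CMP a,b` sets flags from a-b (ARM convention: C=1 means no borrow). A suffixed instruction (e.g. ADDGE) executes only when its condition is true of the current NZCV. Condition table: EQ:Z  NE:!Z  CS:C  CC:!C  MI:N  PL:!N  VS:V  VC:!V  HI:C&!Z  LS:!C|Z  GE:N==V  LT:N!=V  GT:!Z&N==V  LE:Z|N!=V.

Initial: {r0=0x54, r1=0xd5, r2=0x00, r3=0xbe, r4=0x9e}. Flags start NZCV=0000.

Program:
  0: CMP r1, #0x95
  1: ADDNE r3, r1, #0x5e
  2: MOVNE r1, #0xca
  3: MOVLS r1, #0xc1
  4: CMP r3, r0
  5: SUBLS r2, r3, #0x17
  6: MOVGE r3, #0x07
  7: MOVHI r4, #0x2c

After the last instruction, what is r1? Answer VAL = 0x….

VAL = 0xca

[0] flags=0010 → (cmp)
[1] flags=0010 NE?T → r3=0x33
[2] flags=0010 NE?T → r1=0xca
[3] flags=0010 LS?F → skip
[4] flags=1000 → (cmp)
[5] flags=1000 LS?T → r2=0x1c
[6] flags=1000 GE?F → skip
[7] flags=1000 HI?F → skip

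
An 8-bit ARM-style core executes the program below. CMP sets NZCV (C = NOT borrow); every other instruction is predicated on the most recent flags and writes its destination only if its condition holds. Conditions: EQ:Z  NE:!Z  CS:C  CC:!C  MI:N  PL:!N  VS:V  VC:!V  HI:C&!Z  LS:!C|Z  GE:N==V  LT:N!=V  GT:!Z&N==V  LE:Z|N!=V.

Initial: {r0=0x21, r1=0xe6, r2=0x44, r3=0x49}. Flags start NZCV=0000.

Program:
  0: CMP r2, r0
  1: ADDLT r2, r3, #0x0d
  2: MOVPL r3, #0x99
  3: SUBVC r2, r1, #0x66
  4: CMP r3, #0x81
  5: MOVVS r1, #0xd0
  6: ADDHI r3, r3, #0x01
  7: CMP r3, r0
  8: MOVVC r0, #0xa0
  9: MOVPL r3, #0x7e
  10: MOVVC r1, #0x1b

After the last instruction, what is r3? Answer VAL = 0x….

0: ✓ CMP  NZCV=0010
1: · ADDLT
2: ✓ MOVPL  r3←0x99
3: ✓ SUBVC  r2←0x80
4: ✓ CMP  NZCV=0010
5: · MOVVS
6: ✓ ADDHI  r3←0x9a
7: ✓ CMP  NZCV=0011
8: · MOVVC
9: ✓ MOVPL  r3←0x7e
10: · MOVVC

VAL = 0x7e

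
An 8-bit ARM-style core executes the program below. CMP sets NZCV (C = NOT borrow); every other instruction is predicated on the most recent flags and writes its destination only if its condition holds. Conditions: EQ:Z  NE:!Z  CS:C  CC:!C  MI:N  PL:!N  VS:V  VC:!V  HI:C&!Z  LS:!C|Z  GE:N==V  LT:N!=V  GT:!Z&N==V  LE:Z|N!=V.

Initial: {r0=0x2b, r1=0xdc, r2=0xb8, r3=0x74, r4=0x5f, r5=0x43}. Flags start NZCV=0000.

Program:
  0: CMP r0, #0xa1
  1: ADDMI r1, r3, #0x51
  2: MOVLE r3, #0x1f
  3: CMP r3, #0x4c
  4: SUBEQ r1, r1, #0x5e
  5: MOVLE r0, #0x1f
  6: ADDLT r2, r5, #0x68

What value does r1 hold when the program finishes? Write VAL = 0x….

VAL = 0xc5

0: ✓ CMP  NZCV=1001
1: ✓ ADDMI  r1←0xc5
2: · MOVLE
3: ✓ CMP  NZCV=0010
4: · SUBEQ
5: · MOVLE
6: · ADDLT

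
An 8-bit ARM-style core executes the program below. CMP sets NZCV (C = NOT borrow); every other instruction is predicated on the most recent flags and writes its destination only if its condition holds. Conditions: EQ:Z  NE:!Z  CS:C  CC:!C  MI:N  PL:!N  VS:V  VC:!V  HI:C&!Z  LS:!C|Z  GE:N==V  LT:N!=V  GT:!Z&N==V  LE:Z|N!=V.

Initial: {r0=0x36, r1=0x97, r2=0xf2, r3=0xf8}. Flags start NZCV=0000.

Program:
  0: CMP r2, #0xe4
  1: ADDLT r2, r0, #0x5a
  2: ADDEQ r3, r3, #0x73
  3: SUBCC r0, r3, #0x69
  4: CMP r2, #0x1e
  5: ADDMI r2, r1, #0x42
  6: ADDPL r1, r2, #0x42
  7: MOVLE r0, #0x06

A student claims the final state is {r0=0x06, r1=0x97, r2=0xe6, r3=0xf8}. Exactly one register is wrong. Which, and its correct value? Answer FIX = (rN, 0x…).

FIX = (r2, 0xd9)

0: ✓ CMP  NZCV=0010
1: · ADDLT
2: · ADDEQ
3: · SUBCC
4: ✓ CMP  NZCV=1010
5: ✓ ADDMI  r2←0xd9
6: · ADDPL
7: ✓ MOVLE  r0←0x06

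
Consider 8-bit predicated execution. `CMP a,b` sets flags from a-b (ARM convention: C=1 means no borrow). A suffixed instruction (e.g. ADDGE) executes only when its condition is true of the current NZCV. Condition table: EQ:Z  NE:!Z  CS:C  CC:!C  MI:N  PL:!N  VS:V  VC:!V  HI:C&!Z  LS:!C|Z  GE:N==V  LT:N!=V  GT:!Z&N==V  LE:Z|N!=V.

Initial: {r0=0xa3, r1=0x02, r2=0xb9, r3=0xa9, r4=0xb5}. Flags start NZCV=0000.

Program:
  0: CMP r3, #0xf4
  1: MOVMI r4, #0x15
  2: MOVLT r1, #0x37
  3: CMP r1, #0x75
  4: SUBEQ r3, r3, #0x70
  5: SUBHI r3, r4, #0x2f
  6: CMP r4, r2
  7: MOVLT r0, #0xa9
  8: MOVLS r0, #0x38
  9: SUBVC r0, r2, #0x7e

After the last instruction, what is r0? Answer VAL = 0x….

VAL = 0x3b

0: ✓ CMP  NZCV=1000
1: ✓ MOVMI  r4←0x15
2: ✓ MOVLT  r1←0x37
3: ✓ CMP  NZCV=1000
4: · SUBEQ
5: · SUBHI
6: ✓ CMP  NZCV=0000
7: · MOVLT
8: ✓ MOVLS  r0←0x38
9: ✓ SUBVC  r0←0x3b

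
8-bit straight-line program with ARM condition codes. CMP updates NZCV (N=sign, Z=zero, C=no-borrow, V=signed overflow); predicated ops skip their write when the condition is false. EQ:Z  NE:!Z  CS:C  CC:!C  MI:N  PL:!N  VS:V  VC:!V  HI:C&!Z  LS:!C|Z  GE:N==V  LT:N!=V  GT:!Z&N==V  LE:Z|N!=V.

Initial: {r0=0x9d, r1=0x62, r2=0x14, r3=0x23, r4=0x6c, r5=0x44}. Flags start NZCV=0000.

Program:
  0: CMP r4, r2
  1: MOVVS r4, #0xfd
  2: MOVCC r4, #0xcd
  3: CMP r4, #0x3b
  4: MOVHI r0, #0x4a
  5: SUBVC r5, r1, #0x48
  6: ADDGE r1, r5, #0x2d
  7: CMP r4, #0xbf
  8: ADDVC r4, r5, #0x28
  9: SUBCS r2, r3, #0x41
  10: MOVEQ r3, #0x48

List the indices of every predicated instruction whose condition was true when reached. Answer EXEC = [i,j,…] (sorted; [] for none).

EXEC = [4,5,6]

0: ✓ CMP  NZCV=0010
1: · MOVVS
2: · MOVCC
3: ✓ CMP  NZCV=0010
4: ✓ MOVHI  r0←0x4a
5: ✓ SUBVC  r5←0x1a
6: ✓ ADDGE  r1←0x47
7: ✓ CMP  NZCV=1001
8: · ADDVC
9: · SUBCS
10: · MOVEQ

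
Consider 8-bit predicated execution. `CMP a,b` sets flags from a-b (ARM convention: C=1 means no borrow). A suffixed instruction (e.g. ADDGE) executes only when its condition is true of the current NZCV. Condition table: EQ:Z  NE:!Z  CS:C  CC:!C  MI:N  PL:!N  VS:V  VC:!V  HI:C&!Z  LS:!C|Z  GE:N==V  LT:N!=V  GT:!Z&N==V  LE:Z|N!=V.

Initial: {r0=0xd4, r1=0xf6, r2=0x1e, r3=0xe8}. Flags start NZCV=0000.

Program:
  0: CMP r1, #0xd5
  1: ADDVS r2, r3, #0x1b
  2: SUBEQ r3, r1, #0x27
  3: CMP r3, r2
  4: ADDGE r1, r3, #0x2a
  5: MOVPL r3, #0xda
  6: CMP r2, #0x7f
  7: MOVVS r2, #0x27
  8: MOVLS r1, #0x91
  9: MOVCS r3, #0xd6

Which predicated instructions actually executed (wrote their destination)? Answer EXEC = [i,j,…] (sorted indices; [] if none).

0: ✓ CMP  NZCV=0010
1: · ADDVS
2: · SUBEQ
3: ✓ CMP  NZCV=1010
4: · ADDGE
5: · MOVPL
6: ✓ CMP  NZCV=1000
7: · MOVVS
8: ✓ MOVLS  r1←0x91
9: · MOVCS

EXEC = [8]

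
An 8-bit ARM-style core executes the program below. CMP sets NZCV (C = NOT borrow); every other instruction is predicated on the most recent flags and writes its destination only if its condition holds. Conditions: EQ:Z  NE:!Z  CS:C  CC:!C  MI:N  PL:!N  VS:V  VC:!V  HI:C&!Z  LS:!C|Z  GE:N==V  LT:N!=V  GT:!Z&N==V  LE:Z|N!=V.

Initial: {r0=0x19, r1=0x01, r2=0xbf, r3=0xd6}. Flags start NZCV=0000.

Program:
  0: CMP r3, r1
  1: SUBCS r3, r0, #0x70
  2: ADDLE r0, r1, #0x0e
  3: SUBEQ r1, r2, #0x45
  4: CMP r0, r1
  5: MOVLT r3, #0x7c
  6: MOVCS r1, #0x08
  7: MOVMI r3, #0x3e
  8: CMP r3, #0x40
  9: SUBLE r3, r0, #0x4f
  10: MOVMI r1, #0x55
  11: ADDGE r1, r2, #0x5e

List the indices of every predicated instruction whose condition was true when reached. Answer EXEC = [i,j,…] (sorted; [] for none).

[0] flags=1010 → (cmp)
[1] flags=1010 CS?T → r3=0xa9
[2] flags=1010 LE?T → r0=0x0f
[3] flags=1010 EQ?F → skip
[4] flags=0010 → (cmp)
[5] flags=0010 LT?F → skip
[6] flags=0010 CS?T → r1=0x08
[7] flags=0010 MI?F → skip
[8] flags=0011 → (cmp)
[9] flags=0011 LE?T → r3=0xc0
[10] flags=0011 MI?F → skip
[11] flags=0011 GE?F → skip

EXEC = [1,2,6,9]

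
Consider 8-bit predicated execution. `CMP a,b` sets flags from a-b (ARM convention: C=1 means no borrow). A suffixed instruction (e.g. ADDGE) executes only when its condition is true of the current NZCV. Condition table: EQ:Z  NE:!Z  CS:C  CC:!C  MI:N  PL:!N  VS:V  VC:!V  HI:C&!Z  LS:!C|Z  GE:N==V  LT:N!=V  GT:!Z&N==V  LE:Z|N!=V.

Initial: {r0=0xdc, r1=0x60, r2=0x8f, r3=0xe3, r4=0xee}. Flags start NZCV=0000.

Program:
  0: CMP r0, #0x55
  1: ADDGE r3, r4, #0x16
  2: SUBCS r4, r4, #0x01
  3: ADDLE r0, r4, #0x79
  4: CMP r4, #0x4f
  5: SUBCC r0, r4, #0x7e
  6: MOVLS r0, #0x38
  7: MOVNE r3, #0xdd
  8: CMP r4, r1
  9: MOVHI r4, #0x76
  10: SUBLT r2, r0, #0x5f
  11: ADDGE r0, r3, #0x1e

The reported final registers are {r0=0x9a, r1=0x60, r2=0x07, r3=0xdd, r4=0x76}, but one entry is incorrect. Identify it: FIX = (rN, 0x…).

FIX = (r0, 0x66)

[0] flags=1010 → (cmp)
[1] flags=1010 GE?F → skip
[2] flags=1010 CS?T → r4=0xed
[3] flags=1010 LE?T → r0=0x66
[4] flags=1010 → (cmp)
[5] flags=1010 CC?F → skip
[6] flags=1010 LS?F → skip
[7] flags=1010 NE?T → r3=0xdd
[8] flags=1010 → (cmp)
[9] flags=1010 HI?T → r4=0x76
[10] flags=1010 LT?T → r2=0x07
[11] flags=1010 GE?F → skip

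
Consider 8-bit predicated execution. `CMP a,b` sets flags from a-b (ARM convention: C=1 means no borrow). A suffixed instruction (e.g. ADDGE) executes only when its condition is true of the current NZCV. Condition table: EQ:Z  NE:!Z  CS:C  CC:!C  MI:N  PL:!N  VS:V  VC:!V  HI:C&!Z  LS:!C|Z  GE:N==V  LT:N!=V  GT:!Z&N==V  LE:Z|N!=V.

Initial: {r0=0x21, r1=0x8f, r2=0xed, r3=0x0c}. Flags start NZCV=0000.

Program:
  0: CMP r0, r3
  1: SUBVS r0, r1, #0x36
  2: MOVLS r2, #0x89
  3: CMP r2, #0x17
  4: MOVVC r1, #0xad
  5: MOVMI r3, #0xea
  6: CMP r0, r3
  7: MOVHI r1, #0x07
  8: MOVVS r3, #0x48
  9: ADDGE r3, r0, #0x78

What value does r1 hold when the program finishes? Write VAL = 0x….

[0] flags=0010 → (cmp)
[1] flags=0010 VS?F → skip
[2] flags=0010 LS?F → skip
[3] flags=1010 → (cmp)
[4] flags=1010 VC?T → r1=0xad
[5] flags=1010 MI?T → r3=0xea
[6] flags=0000 → (cmp)
[7] flags=0000 HI?F → skip
[8] flags=0000 VS?F → skip
[9] flags=0000 GE?T → r3=0x99

VAL = 0xad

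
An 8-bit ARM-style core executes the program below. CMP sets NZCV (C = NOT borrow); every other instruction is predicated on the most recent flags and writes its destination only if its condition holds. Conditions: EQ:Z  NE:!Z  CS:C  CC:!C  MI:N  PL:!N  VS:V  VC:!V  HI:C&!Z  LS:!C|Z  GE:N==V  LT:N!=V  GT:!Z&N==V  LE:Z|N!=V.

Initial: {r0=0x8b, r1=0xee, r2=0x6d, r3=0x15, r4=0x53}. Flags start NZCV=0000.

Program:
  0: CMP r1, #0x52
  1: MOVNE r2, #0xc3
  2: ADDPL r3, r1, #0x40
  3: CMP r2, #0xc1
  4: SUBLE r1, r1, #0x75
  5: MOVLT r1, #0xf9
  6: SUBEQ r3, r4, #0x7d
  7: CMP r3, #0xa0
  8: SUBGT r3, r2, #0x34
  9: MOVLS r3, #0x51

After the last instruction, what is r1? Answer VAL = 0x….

VAL = 0xee

[0] flags=1010 → (cmp)
[1] flags=1010 NE?T → r2=0xc3
[2] flags=1010 PL?F → skip
[3] flags=0010 → (cmp)
[4] flags=0010 LE?F → skip
[5] flags=0010 LT?F → skip
[6] flags=0010 EQ?F → skip
[7] flags=0000 → (cmp)
[8] flags=0000 GT?T → r3=0x8f
[9] flags=0000 LS?T → r3=0x51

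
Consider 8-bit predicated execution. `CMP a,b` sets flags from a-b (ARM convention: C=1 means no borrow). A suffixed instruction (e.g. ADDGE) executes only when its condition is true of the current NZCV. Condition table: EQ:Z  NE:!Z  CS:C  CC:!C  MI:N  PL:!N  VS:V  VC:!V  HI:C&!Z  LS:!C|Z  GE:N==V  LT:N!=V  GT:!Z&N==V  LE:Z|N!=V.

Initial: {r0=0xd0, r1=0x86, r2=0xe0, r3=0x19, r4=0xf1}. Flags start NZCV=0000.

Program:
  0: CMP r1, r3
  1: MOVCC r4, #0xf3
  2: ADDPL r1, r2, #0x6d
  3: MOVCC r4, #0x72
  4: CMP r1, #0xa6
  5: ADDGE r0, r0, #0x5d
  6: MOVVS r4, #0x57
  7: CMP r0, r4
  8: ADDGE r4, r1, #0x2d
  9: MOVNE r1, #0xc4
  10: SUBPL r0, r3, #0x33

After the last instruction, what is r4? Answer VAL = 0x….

[0] flags=0011 → (cmp)
[1] flags=0011 CC?F → skip
[2] flags=0011 PL?T → r1=0x4d
[3] flags=0011 CC?F → skip
[4] flags=1001 → (cmp)
[5] flags=1001 GE?T → r0=0x2d
[6] flags=1001 VS?T → r4=0x57
[7] flags=1000 → (cmp)
[8] flags=1000 GE?F → skip
[9] flags=1000 NE?T → r1=0xc4
[10] flags=1000 PL?F → skip

VAL = 0x57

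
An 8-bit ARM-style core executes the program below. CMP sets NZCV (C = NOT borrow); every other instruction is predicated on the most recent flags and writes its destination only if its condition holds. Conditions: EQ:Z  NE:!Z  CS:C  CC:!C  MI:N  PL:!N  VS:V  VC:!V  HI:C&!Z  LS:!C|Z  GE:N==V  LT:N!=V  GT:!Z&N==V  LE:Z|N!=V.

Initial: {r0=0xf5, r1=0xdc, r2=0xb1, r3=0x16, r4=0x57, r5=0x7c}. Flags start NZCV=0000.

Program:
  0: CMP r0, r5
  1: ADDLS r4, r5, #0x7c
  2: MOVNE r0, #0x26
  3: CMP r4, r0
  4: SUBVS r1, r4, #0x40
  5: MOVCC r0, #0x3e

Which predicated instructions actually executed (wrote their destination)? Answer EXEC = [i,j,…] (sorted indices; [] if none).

[0] flags=0011 → (cmp)
[1] flags=0011 LS?F → skip
[2] flags=0011 NE?T → r0=0x26
[3] flags=0010 → (cmp)
[4] flags=0010 VS?F → skip
[5] flags=0010 CC?F → skip

EXEC = [2]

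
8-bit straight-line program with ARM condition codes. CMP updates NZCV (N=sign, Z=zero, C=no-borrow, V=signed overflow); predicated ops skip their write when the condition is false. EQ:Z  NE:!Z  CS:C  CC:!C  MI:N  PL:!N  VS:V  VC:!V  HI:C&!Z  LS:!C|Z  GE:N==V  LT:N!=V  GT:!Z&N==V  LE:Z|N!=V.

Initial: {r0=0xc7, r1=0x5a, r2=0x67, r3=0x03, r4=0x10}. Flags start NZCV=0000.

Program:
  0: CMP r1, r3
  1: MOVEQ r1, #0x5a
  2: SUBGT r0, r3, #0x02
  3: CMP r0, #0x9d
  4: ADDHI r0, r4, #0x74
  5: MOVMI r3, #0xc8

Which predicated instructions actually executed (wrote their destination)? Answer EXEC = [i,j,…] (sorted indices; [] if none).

0: ✓ CMP  NZCV=0010
1: · MOVEQ
2: ✓ SUBGT  r0←0x01
3: ✓ CMP  NZCV=0000
4: · ADDHI
5: · MOVMI

EXEC = [2]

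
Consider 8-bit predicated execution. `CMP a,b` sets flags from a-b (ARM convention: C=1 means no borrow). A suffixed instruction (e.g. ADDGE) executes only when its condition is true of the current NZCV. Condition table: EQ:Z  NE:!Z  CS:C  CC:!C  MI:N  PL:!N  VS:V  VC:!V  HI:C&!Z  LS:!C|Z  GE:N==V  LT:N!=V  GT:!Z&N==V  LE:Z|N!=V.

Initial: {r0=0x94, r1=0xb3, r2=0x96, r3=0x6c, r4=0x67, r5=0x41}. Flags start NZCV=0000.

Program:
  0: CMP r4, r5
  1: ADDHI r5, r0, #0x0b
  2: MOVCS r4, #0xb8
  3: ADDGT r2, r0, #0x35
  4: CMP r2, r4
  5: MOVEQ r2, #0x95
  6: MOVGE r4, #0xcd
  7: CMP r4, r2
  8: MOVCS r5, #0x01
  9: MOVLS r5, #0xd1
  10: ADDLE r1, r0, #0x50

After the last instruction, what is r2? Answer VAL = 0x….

VAL = 0xc9

0: ✓ CMP  NZCV=0010
1: ✓ ADDHI  r5←0x9f
2: ✓ MOVCS  r4←0xb8
3: ✓ ADDGT  r2←0xc9
4: ✓ CMP  NZCV=0010
5: · MOVEQ
6: ✓ MOVGE  r4←0xcd
7: ✓ CMP  NZCV=0010
8: ✓ MOVCS  r5←0x01
9: · MOVLS
10: · ADDLE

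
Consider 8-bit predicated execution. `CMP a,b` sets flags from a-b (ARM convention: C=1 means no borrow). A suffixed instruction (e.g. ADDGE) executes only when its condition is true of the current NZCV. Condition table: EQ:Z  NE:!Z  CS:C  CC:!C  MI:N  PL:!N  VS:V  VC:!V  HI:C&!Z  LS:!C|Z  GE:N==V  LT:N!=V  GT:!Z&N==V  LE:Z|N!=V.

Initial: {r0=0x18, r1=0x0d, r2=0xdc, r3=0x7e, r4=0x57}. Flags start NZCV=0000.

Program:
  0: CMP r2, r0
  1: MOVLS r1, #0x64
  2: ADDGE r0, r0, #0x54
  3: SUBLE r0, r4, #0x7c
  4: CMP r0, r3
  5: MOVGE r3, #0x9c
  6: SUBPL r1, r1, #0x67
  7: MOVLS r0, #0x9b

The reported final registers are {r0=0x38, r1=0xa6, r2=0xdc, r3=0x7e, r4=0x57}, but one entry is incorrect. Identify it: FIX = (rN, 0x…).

[0] flags=1010 → (cmp)
[1] flags=1010 LS?F → skip
[2] flags=1010 GE?F → skip
[3] flags=1010 LE?T → r0=0xdb
[4] flags=0011 → (cmp)
[5] flags=0011 GE?F → skip
[6] flags=0011 PL?T → r1=0xa6
[7] flags=0011 LS?F → skip

FIX = (r0, 0xdb)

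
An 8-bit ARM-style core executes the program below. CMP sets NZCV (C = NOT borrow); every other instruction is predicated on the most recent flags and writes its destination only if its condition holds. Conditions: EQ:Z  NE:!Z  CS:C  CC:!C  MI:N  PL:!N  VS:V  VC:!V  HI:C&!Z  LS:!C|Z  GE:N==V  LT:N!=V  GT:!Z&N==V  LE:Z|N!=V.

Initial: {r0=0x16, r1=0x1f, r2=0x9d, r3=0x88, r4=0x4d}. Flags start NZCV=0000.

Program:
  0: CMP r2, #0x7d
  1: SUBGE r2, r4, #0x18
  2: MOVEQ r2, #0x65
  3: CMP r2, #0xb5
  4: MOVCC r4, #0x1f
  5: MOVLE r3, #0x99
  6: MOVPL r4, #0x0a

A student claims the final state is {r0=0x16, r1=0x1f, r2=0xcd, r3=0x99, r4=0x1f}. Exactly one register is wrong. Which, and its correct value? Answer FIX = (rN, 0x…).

[0] flags=0011 → (cmp)
[1] flags=0011 GE?F → skip
[2] flags=0011 EQ?F → skip
[3] flags=1000 → (cmp)
[4] flags=1000 CC?T → r4=0x1f
[5] flags=1000 LE?T → r3=0x99
[6] flags=1000 PL?F → skip

FIX = (r2, 0x9d)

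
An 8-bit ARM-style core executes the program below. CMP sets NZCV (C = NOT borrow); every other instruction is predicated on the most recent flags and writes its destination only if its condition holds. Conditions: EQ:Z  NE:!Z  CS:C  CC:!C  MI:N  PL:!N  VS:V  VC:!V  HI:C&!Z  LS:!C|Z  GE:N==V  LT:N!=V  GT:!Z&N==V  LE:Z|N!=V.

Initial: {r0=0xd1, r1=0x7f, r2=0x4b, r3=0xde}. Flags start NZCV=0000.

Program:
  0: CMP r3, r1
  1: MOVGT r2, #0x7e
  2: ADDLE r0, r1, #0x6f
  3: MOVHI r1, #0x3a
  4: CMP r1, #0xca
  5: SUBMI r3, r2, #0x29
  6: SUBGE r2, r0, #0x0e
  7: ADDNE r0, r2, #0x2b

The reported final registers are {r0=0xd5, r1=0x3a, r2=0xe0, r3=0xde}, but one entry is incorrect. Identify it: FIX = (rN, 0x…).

FIX = (r0, 0x0b)

[0] flags=0011 → (cmp)
[1] flags=0011 GT?F → skip
[2] flags=0011 LE?T → r0=0xee
[3] flags=0011 HI?T → r1=0x3a
[4] flags=0000 → (cmp)
[5] flags=0000 MI?F → skip
[6] flags=0000 GE?T → r2=0xe0
[7] flags=0000 NE?T → r0=0x0b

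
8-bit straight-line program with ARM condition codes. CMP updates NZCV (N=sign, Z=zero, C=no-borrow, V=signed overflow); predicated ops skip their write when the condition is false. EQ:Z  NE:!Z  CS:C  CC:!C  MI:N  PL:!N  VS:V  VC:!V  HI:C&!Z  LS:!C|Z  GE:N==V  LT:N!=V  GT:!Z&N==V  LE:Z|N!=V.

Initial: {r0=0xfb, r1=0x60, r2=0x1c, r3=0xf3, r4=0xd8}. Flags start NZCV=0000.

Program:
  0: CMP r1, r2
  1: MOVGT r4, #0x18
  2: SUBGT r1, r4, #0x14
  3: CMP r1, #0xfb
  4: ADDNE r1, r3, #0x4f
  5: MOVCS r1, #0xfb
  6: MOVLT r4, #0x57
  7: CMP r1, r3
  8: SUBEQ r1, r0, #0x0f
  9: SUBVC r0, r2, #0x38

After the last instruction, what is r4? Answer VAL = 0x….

VAL = 0x18

0: ✓ CMP  NZCV=0010
1: ✓ MOVGT  r4←0x18
2: ✓ SUBGT  r1←0x04
3: ✓ CMP  NZCV=0000
4: ✓ ADDNE  r1←0x42
5: · MOVCS
6: · MOVLT
7: ✓ CMP  NZCV=0000
8: · SUBEQ
9: ✓ SUBVC  r0←0xe4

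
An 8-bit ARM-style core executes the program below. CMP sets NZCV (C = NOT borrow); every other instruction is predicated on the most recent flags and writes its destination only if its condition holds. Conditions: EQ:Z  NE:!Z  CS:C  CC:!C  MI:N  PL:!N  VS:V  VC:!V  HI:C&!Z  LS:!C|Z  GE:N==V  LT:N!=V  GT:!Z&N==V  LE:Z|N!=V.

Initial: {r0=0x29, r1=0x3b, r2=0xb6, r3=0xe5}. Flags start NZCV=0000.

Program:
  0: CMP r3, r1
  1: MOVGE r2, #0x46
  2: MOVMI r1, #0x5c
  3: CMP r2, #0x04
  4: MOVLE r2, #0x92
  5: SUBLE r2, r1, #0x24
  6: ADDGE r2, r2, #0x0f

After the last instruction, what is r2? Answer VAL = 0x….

[0] flags=1010 → (cmp)
[1] flags=1010 GE?F → skip
[2] flags=1010 MI?T → r1=0x5c
[3] flags=1010 → (cmp)
[4] flags=1010 LE?T → r2=0x92
[5] flags=1010 LE?T → r2=0x38
[6] flags=1010 GE?F → skip

VAL = 0x38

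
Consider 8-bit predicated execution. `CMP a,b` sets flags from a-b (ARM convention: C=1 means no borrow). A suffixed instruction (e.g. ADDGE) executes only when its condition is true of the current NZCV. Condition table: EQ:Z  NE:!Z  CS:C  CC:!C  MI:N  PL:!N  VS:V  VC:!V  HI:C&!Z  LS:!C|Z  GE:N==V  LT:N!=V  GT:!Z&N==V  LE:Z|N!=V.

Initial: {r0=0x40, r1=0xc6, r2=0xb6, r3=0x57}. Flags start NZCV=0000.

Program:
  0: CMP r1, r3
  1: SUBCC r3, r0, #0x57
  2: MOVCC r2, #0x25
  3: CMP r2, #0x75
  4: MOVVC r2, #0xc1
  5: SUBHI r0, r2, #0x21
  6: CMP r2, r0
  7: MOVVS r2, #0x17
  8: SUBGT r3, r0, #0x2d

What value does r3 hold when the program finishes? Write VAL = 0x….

[0] flags=0011 → (cmp)
[1] flags=0011 CC?F → skip
[2] flags=0011 CC?F → skip
[3] flags=0011 → (cmp)
[4] flags=0011 VC?F → skip
[5] flags=0011 HI?T → r0=0x95
[6] flags=0010 → (cmp)
[7] flags=0010 VS?F → skip
[8] flags=0010 GT?T → r3=0x68

VAL = 0x68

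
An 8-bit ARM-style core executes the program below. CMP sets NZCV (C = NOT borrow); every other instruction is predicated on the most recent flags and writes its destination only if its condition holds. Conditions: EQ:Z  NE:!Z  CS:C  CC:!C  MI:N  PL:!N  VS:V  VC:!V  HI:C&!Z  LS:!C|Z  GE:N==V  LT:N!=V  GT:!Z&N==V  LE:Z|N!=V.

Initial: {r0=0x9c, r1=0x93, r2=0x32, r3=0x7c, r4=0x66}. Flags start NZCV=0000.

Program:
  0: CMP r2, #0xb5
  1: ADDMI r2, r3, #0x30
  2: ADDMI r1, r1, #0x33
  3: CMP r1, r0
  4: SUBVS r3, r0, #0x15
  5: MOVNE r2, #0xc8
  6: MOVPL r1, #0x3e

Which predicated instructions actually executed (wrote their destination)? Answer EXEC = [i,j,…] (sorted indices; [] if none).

EXEC = [5]

[0] flags=0000 → (cmp)
[1] flags=0000 MI?F → skip
[2] flags=0000 MI?F → skip
[3] flags=1000 → (cmp)
[4] flags=1000 VS?F → skip
[5] flags=1000 NE?T → r2=0xc8
[6] flags=1000 PL?F → skip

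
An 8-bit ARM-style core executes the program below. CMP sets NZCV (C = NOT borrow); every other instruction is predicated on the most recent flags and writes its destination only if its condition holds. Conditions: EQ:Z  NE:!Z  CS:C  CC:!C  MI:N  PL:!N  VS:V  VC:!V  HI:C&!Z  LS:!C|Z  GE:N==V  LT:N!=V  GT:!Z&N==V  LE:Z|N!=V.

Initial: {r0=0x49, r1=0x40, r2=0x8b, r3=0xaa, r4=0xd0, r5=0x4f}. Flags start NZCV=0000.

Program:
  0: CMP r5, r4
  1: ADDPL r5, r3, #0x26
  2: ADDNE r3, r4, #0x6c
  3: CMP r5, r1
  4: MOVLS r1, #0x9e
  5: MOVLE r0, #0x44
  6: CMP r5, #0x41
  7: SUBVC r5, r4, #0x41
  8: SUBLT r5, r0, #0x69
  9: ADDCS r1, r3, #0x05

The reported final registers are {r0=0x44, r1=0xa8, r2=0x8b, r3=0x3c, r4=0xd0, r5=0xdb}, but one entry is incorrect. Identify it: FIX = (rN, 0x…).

[0] flags=0000 → (cmp)
[1] flags=0000 PL?T → r5=0xd0
[2] flags=0000 NE?T → r3=0x3c
[3] flags=1010 → (cmp)
[4] flags=1010 LS?F → skip
[5] flags=1010 LE?T → r0=0x44
[6] flags=1010 → (cmp)
[7] flags=1010 VC?T → r5=0x8f
[8] flags=1010 LT?T → r5=0xdb
[9] flags=1010 CS?T → r1=0x41

FIX = (r1, 0x41)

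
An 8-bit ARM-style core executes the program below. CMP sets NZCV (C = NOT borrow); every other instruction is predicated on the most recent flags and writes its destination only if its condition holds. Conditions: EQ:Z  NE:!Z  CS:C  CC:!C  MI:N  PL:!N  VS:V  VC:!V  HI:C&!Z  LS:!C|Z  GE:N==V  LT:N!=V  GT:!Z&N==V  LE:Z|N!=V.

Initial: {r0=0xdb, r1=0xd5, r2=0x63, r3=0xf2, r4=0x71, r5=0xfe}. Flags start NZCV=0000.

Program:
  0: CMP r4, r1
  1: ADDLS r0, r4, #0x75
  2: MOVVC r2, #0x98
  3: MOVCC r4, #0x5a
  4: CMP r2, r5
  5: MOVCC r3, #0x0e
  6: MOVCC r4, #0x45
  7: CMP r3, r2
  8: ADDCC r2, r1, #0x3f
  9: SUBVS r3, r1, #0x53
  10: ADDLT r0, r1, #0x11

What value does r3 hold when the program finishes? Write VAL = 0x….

VAL = 0x0e

[0] flags=1001 → (cmp)
[1] flags=1001 LS?T → r0=0xe6
[2] flags=1001 VC?F → skip
[3] flags=1001 CC?T → r4=0x5a
[4] flags=0000 → (cmp)
[5] flags=0000 CC?T → r3=0x0e
[6] flags=0000 CC?T → r4=0x45
[7] flags=1000 → (cmp)
[8] flags=1000 CC?T → r2=0x14
[9] flags=1000 VS?F → skip
[10] flags=1000 LT?T → r0=0xe6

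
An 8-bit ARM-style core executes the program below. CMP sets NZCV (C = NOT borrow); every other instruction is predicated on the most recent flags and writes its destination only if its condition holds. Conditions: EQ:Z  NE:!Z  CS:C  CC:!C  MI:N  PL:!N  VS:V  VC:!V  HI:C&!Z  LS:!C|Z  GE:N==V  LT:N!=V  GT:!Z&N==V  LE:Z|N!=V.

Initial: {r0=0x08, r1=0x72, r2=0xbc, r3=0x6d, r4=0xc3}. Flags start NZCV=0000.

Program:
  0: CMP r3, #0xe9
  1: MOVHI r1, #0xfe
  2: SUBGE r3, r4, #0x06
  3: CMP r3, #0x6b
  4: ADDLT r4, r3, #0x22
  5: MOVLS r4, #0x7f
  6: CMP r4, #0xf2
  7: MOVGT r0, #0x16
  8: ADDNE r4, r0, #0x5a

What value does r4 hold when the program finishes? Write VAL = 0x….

0: ✓ CMP  NZCV=1001
1: · MOVHI
2: ✓ SUBGE  r3←0xbd
3: ✓ CMP  NZCV=0011
4: ✓ ADDLT  r4←0xdf
5: · MOVLS
6: ✓ CMP  NZCV=1000
7: · MOVGT
8: ✓ ADDNE  r4←0x62

VAL = 0x62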